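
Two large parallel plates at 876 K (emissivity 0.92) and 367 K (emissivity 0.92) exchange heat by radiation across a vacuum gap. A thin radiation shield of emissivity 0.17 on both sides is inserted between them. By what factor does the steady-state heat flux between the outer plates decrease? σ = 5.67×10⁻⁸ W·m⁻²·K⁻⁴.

Without shield: q₀ = σΔ(T⁴)/(1/ε₁+1/ε₂−1) with denominator 1.174.
With shield the two gaps are in series; the resistances add: (1/ε₁+1/ε_s−1)+(1/ε_s+1/ε₂−1) = 5.969+5.969 = 11.94.
Heat-flux ratio q₀/q = 11.94/1.174.

factor ≈ 10.2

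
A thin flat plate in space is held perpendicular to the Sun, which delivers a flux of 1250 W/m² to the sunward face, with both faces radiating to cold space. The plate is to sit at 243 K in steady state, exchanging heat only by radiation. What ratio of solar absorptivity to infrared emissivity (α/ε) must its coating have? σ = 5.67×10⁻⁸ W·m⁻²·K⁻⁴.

α/ε ≈ 0.316

Balance: αS·A = εσ·2A·T⁴ ⇒ α/ε = 2σT⁴/S.
α/ε = 2·5.67×10⁻⁸·(243)⁴/1250 = 2·5.67×10⁻⁸·3.487×10⁹/1250.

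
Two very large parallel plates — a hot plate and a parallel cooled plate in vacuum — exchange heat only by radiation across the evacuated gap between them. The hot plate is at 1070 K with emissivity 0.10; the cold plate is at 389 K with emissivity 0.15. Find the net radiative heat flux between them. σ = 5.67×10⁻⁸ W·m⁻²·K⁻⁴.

For two infinite grey parallel plates, q = σ(T₁⁴ − T₂⁴)/(1/ε₁ + 1/ε₂ − 1).
T₁⁴ − T₂⁴ = 1.311×10¹² − 2.290×10¹⁰ = 1.288×10¹² K⁴.
1/ε₁ + 1/ε₂ − 1 = 10.00 + 6.667 − 1 = 15.67.
q = 5.67×10⁻⁸ × 1.288×10¹² / 15.67.

q ≈ 4660 W/m²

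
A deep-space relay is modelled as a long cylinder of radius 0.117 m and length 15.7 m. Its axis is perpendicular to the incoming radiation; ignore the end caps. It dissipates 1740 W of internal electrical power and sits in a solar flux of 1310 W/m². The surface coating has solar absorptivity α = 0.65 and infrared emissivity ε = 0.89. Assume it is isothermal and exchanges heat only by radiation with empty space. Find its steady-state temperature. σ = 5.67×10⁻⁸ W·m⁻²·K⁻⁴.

At steady state, absorbed solar power + internal power = radiated power.
Absorbed: α·S·A_cross = 0.65·1310·3.674 = 3128 W (cross-section 2rL).
Total input = 3128 + 1740 = 4868 W.
Radiated: εσ·A_surf·T⁴ with A_surf = 2πrL = 11.54 m².
T⁴ = 4868/(0.89·5.67×10⁻⁸·11.54) = 8.359×10⁹ K⁴.

T ≈ 302 K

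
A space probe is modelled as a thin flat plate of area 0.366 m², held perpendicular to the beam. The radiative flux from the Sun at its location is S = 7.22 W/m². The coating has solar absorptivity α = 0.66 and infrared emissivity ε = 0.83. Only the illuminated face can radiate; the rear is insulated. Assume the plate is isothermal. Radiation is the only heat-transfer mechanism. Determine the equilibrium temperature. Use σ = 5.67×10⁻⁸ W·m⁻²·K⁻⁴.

At equilibrium, absorbed power = emitted power.
Absorbing cross-section = A = 0.3660 m²; emitting surface = A = 0.3660 m² (ratio 1).
αS·A_cross = εσ·A_surf·T⁴  ⇒  T⁴ = αS/(ε·1σ).
T⁴ = 0.660·7.22/(0.83·1·5.67×10⁻⁸) = 1.013×10⁸ K⁴.
T = (1.013×10⁸)^(1/4).

T ≈ 100 K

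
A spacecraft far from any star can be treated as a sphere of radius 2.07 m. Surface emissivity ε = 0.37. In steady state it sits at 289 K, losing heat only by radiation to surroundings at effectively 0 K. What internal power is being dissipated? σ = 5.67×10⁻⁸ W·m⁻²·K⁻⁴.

Steady state: P = εσA T⁴.
A = 4πr² = 53.85 m²; T⁴ = (289)⁴ = 6.976×10⁹ K⁴.
P = 0.37 × 5.67×10⁻⁸ × 53.85 × 6.976×10⁹.

P ≈ 7880 W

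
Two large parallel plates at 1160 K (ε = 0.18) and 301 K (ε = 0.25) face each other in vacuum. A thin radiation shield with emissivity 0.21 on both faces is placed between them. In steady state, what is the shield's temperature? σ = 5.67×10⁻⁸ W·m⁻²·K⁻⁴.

In steady state the net flux on the hot side equals that on the cold side.
σ(T₁⁴−T_s⁴)/D₁ = σ(T_s⁴−T₂⁴)/D₂, with D₁ = 1/ε₁+1/ε_s−1 = 9.317, D₂ = 1/ε_s+1/ε₂−1 = 7.762.
Solve for T_s⁴: T_s⁴ = (D₂·T₁⁴ + D₁·T₂⁴)/(D₁+D₂) = 8.273×10¹¹ K⁴.

T_s ≈ 954 K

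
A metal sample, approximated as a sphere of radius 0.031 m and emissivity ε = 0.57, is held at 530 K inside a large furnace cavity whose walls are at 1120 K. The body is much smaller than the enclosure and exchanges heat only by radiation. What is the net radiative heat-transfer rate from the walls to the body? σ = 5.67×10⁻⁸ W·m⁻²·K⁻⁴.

For a small grey body in a large enclosure: P_net = εσA(T_body⁴ − T_wall⁴).
A = 4πr² = 0.01208 m²; T_body⁴ − T_wall⁴ = 7.890×10¹⁰ − 1.574×10¹² = -1.495×10¹² K⁴.
|P_net| = 0.57·5.67×10⁻⁸·0.01208·1.495×10¹².

P_net ≈ 583 W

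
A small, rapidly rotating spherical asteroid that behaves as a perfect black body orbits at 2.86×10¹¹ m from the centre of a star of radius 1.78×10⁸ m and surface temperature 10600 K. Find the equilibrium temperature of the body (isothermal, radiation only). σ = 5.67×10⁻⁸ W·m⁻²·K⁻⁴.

T ≈ 187 K

The star's surface emits σT_*⁴; at distance d the flux is S = σT_*⁴(R_*/d)².
S = 5.67×10⁻⁸·(10600)⁴·(1.78×10⁸/2.86×10¹¹)² = 277.3 W/m².
For an isothermal sphere T⁴ = (1−a)S/(4σ) = 1.223×10⁹ K⁴.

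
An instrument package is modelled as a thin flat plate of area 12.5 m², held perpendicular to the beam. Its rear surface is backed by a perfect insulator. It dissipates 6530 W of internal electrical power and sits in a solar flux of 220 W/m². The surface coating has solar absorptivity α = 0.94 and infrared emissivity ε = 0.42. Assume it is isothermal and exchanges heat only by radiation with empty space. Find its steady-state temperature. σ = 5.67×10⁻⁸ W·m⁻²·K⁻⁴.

T ≈ 418 K

At steady state, absorbed solar power + internal power = radiated power.
Absorbed: α·S·A_cross = 0.94·220·12.50 = 2585 W (cross-section A).
Total input = 2585 + 6530 = 9115 W.
Radiated: εσ·A_surf·T⁴ with A_surf = A = 12.50 m².
T⁴ = 9115/(0.42·5.67×10⁻⁸·12.50) = 3.062×10¹⁰ K⁴.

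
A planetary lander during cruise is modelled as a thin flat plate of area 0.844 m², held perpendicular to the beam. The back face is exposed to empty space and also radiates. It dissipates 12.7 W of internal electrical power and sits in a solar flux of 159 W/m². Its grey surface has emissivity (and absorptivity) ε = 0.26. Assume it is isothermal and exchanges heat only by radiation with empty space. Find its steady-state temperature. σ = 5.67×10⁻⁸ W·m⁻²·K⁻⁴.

T ≈ 209 K

At steady state, absorbed solar power + internal power = radiated power.
Absorbed: α·S·A_cross = 0.26·159·0.8440 = 34.89 W (cross-section A).
Total input = 34.89 + 12.7 = 47.59 W.
Radiated: εσ·A_surf·T⁴ with A_surf = 2A = 1.688 m².
T⁴ = 47.59/(0.26·5.67×10⁻⁸·1.688) = 1.912×10⁹ K⁴.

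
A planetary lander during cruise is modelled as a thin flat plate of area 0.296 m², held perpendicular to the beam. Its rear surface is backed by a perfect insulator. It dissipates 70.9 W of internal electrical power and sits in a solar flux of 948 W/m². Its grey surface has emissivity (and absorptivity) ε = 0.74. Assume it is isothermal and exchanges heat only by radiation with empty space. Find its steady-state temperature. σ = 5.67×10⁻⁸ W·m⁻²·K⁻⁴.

At steady state, absorbed solar power + internal power = radiated power.
Absorbed: α·S·A_cross = 0.74·948·0.2960 = 207.6 W (cross-section A).
Total input = 207.6 + 70.9 = 278.5 W.
Radiated: εσ·A_surf·T⁴ with A_surf = A = 0.2960 m².
T⁴ = 278.5/(0.74·5.67×10⁻⁸·0.2960) = 2.243×10¹⁰ K⁴.

T ≈ 387 K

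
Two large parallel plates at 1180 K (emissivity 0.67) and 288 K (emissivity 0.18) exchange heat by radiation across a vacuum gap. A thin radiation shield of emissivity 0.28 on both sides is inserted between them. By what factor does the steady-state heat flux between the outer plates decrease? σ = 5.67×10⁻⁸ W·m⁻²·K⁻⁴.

factor ≈ 2.02

Without shield: q₀ = σΔ(T⁴)/(1/ε₁+1/ε₂−1) with denominator 6.048.
With shield the two gaps are in series; the resistances add: (1/ε₁+1/ε_s−1)+(1/ε_s+1/ε₂−1) = 4.064+8.127 = 12.19.
Heat-flux ratio q₀/q = 12.19/6.048.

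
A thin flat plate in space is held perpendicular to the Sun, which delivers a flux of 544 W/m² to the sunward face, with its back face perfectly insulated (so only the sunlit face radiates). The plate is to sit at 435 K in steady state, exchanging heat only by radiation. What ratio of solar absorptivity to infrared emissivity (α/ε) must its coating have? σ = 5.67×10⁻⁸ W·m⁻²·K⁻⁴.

Balance: αS·A = εσ·1A·T⁴ ⇒ α/ε = σT⁴/S.
α/ε = 5.67×10⁻⁸·(435)⁴/544 = 5.67×10⁻⁸·3.581×10¹⁰/544.

α/ε ≈ 3.73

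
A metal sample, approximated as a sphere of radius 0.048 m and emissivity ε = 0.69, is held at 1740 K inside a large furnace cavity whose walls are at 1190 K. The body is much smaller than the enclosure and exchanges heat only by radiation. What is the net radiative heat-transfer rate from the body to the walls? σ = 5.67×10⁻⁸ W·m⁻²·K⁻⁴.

For a small grey body in a large enclosure: P_net = εσA(T_body⁴ − T_wall⁴).
A = 4πr² = 0.02895 m²; T_body⁴ − T_wall⁴ = 9.166×10¹² − 2.005×10¹² = 7.161×10¹² K⁴.
|P_net| = 0.69·5.67×10⁻⁸·0.02895·7.161×10¹².

P_net ≈ 8110 W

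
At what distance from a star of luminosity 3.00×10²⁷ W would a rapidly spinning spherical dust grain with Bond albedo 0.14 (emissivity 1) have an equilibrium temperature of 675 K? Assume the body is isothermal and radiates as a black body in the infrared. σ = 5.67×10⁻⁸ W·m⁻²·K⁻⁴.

For an isothermal black-emitting sphere, (1−a)S·πr² = σ·4πr²·T⁴ ⇒ S = 4σT⁴/(1−a).
S = 4·5.67×10⁻⁸·(675)⁴/0.860 = 54750 W/m².
Flux falls as S = L/(4πd²), so d = √(L/(4πS)) = √(3.00×10²⁷/(4π·54750)).

d ≈ 6.60×10¹⁰ m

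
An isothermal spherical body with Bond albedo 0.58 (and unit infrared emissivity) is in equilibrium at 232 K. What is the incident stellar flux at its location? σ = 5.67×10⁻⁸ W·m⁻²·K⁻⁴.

S ≈ 1560 W/m²

(1−a)S·πr² = σ·4πr²·T⁴ ⇒ S = 4σT⁴/(1−a).
S = 4·5.67×10⁻⁸·2.897×10⁹/0.420.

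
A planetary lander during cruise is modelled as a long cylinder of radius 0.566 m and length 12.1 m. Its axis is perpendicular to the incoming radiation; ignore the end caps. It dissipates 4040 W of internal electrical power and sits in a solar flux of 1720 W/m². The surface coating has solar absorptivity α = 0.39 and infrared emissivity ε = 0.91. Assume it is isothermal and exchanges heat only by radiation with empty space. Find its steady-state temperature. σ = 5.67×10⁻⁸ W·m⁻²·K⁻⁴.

T ≈ 278 K

At steady state, absorbed solar power + internal power = radiated power.
Absorbed: α·S·A_cross = 0.39·1720·13.70 = 9188 W (cross-section 2rL).
Total input = 9188 + 4040 = 13230 W.
Radiated: εσ·A_surf·T⁴ with A_surf = 2πrL = 43.03 m².
T⁴ = 13230/(0.91·5.67×10⁻⁸·43.03) = 5.958×10⁹ K⁴.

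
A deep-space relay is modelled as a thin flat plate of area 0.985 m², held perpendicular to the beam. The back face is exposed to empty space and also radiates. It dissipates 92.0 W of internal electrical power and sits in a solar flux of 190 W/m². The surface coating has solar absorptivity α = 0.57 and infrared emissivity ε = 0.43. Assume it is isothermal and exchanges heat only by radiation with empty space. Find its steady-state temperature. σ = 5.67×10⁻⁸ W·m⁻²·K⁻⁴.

At steady state, absorbed solar power + internal power = radiated power.
Absorbed: α·S·A_cross = 0.57·190·0.9850 = 106.7 W (cross-section A).
Total input = 106.7 + 92.0 = 198.7 W.
Radiated: εσ·A_surf·T⁴ with A_surf = 2A = 1.970 m².
T⁴ = 198.7/(0.43·5.67×10⁻⁸·1.970) = 4.136×10⁹ K⁴.

T ≈ 254 K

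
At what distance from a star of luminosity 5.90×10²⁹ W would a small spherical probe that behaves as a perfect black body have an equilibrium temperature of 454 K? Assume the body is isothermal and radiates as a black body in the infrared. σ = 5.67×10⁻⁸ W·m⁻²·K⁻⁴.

For an isothermal black-emitting sphere, (1−a)S·πr² = σ·4πr²·T⁴ ⇒ S = 4σT⁴/(1−a).
S = 4·5.67×10⁻⁸·(454)⁴/1.00 = 9635 W/m².
Flux falls as S = L/(4πd²), so d = √(L/(4πS)) = √(5.90×10²⁹/(4π·9635)).

d ≈ 2.21×10¹² m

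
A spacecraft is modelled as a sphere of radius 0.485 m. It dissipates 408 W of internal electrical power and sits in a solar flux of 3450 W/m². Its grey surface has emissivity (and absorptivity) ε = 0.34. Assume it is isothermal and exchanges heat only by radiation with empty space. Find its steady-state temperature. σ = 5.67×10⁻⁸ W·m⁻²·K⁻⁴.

T ≈ 387 K

At steady state, absorbed solar power + internal power = radiated power.
Absorbed: α·S·A_cross = 0.34·3450·0.7390 = 866.8 W (cross-section πr²).
Total input = 866.8 + 408 = 1275 W.
Radiated: εσ·A_surf·T⁴ with A_surf = 4πr² = 2.956 m².
T⁴ = 1275/(0.34·5.67×10⁻⁸·2.956) = 2.237×10¹⁰ K⁴.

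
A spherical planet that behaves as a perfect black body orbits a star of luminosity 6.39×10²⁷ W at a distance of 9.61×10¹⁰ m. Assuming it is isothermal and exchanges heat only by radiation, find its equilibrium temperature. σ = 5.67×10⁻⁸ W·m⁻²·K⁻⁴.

First find the stellar flux at distance d: S = L/(4πd²) = 6.39×10²⁷/(4π·(9.61×10¹⁰)²) = 55060 W/m².
For an isothermal sphere, absorbed (1−a)S·πr² = emitted σ·4πr²·T⁴, so T⁴ = (1−a)S/(4σ).
T⁴ = 1.00·55060/(4·5.67×10⁻⁸) = 2.428×10¹¹ K⁴.

T ≈ 702 K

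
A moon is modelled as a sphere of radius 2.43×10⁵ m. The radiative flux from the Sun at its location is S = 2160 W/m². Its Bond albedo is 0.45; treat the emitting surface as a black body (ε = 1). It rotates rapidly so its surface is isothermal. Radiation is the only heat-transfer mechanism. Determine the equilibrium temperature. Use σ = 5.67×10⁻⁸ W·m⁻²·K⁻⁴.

T ≈ 269 K

At equilibrium, absorbed power = emitted power.
Absorbing cross-section = πr² = 1.855×10¹¹ m²; emitting surface = 4πr² = 7.420×10¹¹ m² (ratio 4).
(1−a)S·A_cross = εσ·A_surf·T⁴  ⇒  T⁴ = (1−a)S/(4σ).
T⁴ = 0.550·2160/(4·5.67×10⁻⁸) = 5.238×10⁹ K⁴.
T = (5.238×10⁹)^(1/4).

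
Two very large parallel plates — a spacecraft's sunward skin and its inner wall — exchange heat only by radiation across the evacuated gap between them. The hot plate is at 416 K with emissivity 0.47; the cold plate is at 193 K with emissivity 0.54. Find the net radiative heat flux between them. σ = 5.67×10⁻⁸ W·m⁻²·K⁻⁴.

q ≈ 544 W/m²

For two infinite grey parallel plates, q = σ(T₁⁴ − T₂⁴)/(1/ε₁ + 1/ε₂ − 1).
T₁⁴ − T₂⁴ = 2.995×10¹⁰ − 1.387×10⁹ = 2.856×10¹⁰ K⁴.
1/ε₁ + 1/ε₂ − 1 = 2.128 + 1.852 − 1 = 2.980.
q = 5.67×10⁻⁸ × 2.856×10¹⁰ / 2.980.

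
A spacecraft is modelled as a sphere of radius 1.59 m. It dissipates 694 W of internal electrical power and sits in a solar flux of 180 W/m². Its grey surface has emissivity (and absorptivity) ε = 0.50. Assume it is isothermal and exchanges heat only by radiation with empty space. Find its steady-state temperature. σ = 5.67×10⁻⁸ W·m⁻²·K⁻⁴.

At steady state, absorbed solar power + internal power = radiated power.
Absorbed: α·S·A_cross = 0.50·180·7.942 = 714.8 W (cross-section πr²).
Total input = 714.8 + 694 = 1409 W.
Radiated: εσ·A_surf·T⁴ with A_surf = 4πr² = 31.77 m².
T⁴ = 1409/(0.50·5.67×10⁻⁸·31.77) = 1.564×10⁹ K⁴.

T ≈ 199 K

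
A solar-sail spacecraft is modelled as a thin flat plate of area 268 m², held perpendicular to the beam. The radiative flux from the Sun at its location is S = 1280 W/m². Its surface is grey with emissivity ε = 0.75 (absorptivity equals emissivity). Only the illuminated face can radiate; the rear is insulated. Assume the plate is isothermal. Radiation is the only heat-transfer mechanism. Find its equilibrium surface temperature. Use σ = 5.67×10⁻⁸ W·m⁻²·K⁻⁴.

At equilibrium, absorbed power = emitted power.
Absorbing cross-section = A = 268.0 m²; emitting surface = A = 268.0 m² (ratio 1).
εS·A_cross = εσ·A_surf·T⁴  ⇒  T⁴ = S/(1σ)   (ε cancels).
T⁴ = 1280/(1·5.67×10⁻⁸) = 2.257×10¹⁰ K⁴.
T = (2.257×10¹⁰)^(1/4).

T ≈ 388 K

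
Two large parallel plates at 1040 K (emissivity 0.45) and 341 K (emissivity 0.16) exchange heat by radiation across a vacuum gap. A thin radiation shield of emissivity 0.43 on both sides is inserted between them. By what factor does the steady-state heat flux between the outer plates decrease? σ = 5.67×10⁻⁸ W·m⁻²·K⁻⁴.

factor ≈ 1.49

Without shield: q₀ = σΔ(T⁴)/(1/ε₁+1/ε₂−1) with denominator 7.472.
With shield the two gaps are in series; the resistances add: (1/ε₁+1/ε_s−1)+(1/ε_s+1/ε₂−1) = 3.548+7.576 = 11.12.
Heat-flux ratio q₀/q = 11.12/7.472.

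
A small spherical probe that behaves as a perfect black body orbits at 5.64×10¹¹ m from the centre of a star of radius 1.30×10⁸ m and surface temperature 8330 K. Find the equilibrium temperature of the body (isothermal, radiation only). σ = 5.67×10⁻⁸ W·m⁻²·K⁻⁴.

T ≈ 89.4 K

The star's surface emits σT_*⁴; at distance d the flux is S = σT_*⁴(R_*/d)².
S = 5.67×10⁻⁸·(8330)⁴·(1.30×10⁸/5.64×10¹¹)² = 14.50 W/m².
For an isothermal sphere T⁴ = (1−a)S/(4σ) = 6.395×10⁷ K⁴.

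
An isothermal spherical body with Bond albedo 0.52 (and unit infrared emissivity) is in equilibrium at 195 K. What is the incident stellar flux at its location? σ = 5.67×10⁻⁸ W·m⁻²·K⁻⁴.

(1−a)S·πr² = σ·4πr²·T⁴ ⇒ S = 4σT⁴/(1−a).
S = 4·5.67×10⁻⁸·1.446×10⁹/0.480.

S ≈ 683 W/m²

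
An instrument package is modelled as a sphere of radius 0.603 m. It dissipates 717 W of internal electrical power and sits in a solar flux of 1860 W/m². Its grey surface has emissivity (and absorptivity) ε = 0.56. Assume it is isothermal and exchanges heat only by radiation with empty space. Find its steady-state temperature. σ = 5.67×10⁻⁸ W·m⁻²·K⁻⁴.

T ≈ 339 K

At steady state, absorbed solar power + internal power = radiated power.
Absorbed: α·S·A_cross = 0.56·1860·1.142 = 1190 W (cross-section πr²).
Total input = 1190 + 717 = 1907 W.
Radiated: εσ·A_surf·T⁴ with A_surf = 4πr² = 4.569 m².
T⁴ = 1907/(0.56·5.67×10⁻⁸·4.569) = 1.314×10¹⁰ K⁴.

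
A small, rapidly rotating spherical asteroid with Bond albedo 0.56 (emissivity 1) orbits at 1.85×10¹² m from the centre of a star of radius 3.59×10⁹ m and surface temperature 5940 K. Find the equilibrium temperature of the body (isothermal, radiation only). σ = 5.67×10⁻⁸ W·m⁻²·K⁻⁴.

T ≈ 151 K

The star's surface emits σT_*⁴; at distance d the flux is S = σT_*⁴(R_*/d)².
S = 5.67×10⁻⁸·(5940)⁴·(3.59×10⁹/1.85×10¹²)² = 265.8 W/m².
For an isothermal sphere T⁴ = (1−a)S/(4σ) = 5.157×10⁸ K⁴.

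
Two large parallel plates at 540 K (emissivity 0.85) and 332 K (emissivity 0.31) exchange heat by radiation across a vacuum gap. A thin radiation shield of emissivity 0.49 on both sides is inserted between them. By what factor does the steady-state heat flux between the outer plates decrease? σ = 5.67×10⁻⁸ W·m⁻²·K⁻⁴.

Without shield: q₀ = σΔ(T⁴)/(1/ε₁+1/ε₂−1) with denominator 3.402.
With shield the two gaps are in series; the resistances add: (1/ε₁+1/ε_s−1)+(1/ε_s+1/ε₂−1) = 2.217+4.267 = 6.484.
Heat-flux ratio q₀/q = 6.484/3.402.

factor ≈ 1.91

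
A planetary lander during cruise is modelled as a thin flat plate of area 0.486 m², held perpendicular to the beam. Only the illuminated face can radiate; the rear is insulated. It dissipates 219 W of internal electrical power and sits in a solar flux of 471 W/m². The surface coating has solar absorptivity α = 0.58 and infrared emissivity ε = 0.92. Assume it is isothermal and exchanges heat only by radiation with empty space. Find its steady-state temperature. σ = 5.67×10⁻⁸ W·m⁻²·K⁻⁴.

At steady state, absorbed solar power + internal power = radiated power.
Absorbed: α·S·A_cross = 0.58·471·0.4860 = 132.8 W (cross-section A).
Total input = 132.8 + 219 = 351.8 W.
Radiated: εσ·A_surf·T⁴ with A_surf = A = 0.4860 m².
T⁴ = 351.8/(0.92·5.67×10⁻⁸·0.4860) = 1.388×10¹⁰ K⁴.

T ≈ 343 K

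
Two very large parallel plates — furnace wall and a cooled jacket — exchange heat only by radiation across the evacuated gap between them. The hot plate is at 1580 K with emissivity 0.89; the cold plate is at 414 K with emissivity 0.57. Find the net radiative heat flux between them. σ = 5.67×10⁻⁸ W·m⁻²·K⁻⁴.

q ≈ 1.87×10⁵ W/m²

For two infinite grey parallel plates, q = σ(T₁⁴ − T₂⁴)/(1/ε₁ + 1/ε₂ − 1).
T₁⁴ − T₂⁴ = 6.232×10¹² − 2.938×10¹⁰ = 6.203×10¹² K⁴.
1/ε₁ + 1/ε₂ − 1 = 1.124 + 1.754 − 1 = 1.878.
q = 5.67×10⁻⁸ × 6.203×10¹² / 1.878.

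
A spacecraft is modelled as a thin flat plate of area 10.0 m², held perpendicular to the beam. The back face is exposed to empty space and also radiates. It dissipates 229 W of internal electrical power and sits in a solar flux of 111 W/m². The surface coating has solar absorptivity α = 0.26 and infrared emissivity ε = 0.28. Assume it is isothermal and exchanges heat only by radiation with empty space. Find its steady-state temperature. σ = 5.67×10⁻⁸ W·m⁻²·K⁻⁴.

T ≈ 201 K

At steady state, absorbed solar power + internal power = radiated power.
Absorbed: α·S·A_cross = 0.26·111·10.00 = 288.6 W (cross-section A).
Total input = 288.6 + 229 = 517.6 W.
Radiated: εσ·A_surf·T⁴ with A_surf = 2A = 20.00 m².
T⁴ = 517.6/(0.28·5.67×10⁻⁸·20.00) = 1.630×10⁹ K⁴.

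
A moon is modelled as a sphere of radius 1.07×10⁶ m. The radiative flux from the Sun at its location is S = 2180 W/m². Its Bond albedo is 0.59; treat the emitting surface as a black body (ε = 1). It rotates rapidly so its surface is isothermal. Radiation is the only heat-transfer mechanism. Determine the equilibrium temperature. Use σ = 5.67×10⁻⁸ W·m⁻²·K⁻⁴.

At equilibrium, absorbed power = emitted power.
Absorbing cross-section = πr² = 3.597×10¹² m²; emitting surface = 4πr² = 1.439×10¹³ m² (ratio 4).
(1−a)S·A_cross = εσ·A_surf·T⁴  ⇒  T⁴ = (1−a)S/(4σ).
T⁴ = 0.410·2180/(4·5.67×10⁻⁸) = 3.941×10⁹ K⁴.
T = (3.941×10⁹)^(1/4).

T ≈ 251 K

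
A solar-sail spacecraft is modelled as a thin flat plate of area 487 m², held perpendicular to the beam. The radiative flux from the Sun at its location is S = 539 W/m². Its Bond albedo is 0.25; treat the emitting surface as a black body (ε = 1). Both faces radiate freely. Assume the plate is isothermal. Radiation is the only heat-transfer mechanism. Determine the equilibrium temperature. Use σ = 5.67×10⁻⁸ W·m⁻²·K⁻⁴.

T ≈ 244 K

At equilibrium, absorbed power = emitted power.
Absorbing cross-section = A = 487.0 m²; emitting surface = 2A = 974.0 m² (ratio 2).
(1−a)S·A_cross = εσ·A_surf·T⁴  ⇒  T⁴ = (1−a)S/(2σ).
T⁴ = 0.750·539/(2·5.67×10⁻⁸) = 3.565×10⁹ K⁴.
T = (3.565×10⁹)^(1/4).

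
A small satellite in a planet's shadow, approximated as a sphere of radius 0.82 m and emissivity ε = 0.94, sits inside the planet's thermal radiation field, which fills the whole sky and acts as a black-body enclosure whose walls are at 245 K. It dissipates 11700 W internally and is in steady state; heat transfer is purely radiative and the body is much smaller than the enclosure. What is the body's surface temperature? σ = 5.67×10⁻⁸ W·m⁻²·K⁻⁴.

T ≈ 415 K

For a small grey body in a large enclosure, net radiated power = εσA(T⁴ − T_w⁴).
Steady state: P = εσA(T⁴ − T_w⁴) with A = 4πr² = 8.450 m².
T⁴ = P/(εσA) + T_w⁴ = 11700/(0.94·5.67×10⁻⁸·8.450) + (245)⁴
    = 2.598×10¹⁰ + 3.603×10⁹ = 2.958×10¹⁰ K⁴.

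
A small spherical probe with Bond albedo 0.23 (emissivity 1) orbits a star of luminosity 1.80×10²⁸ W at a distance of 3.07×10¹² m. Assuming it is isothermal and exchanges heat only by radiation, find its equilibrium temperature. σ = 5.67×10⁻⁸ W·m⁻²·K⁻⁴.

T ≈ 151 K

First find the stellar flux at distance d: S = L/(4πd²) = 1.80×10²⁸/(4π·(3.07×10¹²)²) = 152.0 W/m².
For an isothermal sphere, absorbed (1−a)S·πr² = emitted σ·4πr²·T⁴, so T⁴ = (1−a)S/(4σ).
T⁴ = 0.770·152.0/(4·5.67×10⁻⁸) = 5.160×10⁸ K⁴.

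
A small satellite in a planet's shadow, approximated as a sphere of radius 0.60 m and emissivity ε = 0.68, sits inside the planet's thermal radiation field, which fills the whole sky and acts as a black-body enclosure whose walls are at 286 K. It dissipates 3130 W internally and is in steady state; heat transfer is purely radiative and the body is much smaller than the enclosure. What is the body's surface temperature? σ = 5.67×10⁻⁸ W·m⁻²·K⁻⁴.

For a small grey body in a large enclosure, net radiated power = εσA(T⁴ − T_w⁴).
Steady state: P = εσA(T⁴ − T_w⁴) with A = 4πr² = 4.524 m².
T⁴ = P/(εσA) + T_w⁴ = 3130/(0.68·5.67×10⁻⁸·4.524) + (286)⁴
    = 1.794×10¹⁰ + 6.691×10⁹ = 2.464×10¹⁰ K⁴.

T ≈ 396 K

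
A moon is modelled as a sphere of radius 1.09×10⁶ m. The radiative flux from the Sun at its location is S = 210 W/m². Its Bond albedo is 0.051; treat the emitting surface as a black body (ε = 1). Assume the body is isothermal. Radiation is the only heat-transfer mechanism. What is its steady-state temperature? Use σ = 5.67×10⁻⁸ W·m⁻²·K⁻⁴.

At equilibrium, absorbed power = emitted power.
Absorbing cross-section = πr² = 3.733×10¹² m²; emitting surface = 4πr² = 1.493×10¹³ m² (ratio 4).
(1−a)S·A_cross = εσ·A_surf·T⁴  ⇒  T⁴ = (1−a)S/(4σ).
T⁴ = 0.949·210/(4·5.67×10⁻⁸) = 8.787×10⁸ K⁴.
T = (8.787×10⁸)^(1/4).

T ≈ 172 K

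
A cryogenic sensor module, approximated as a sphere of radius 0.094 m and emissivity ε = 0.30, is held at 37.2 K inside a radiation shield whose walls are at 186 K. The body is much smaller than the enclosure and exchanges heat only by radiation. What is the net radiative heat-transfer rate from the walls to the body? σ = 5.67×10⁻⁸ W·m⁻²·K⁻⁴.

P_net ≈ 2.26 W

For a small grey body in a large enclosure: P_net = εσA(T_body⁴ − T_wall⁴).
A = 4πr² = 0.1110 m²; T_body⁴ − T_wall⁴ = 1.915×10⁶ − 1.197×10⁹ = -1.195×10⁹ K⁴.
|P_net| = 0.30·5.67×10⁻⁸·0.1110·1.195×10⁹.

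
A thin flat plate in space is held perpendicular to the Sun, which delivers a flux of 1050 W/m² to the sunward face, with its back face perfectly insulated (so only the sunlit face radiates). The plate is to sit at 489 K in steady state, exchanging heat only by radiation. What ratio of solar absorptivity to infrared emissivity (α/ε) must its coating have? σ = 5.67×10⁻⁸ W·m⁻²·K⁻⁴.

α/ε ≈ 3.09

Balance: αS·A = εσ·1A·T⁴ ⇒ α/ε = σT⁴/S.
α/ε = 5.67×10⁻⁸·(489)⁴/1050 = 5.67×10⁻⁸·5.718×10¹⁰/1050.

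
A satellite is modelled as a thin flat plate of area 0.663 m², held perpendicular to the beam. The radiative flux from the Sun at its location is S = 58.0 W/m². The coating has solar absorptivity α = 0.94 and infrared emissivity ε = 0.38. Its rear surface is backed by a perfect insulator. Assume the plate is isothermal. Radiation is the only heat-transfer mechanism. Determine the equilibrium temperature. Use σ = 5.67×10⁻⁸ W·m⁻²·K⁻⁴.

At equilibrium, absorbed power = emitted power.
Absorbing cross-section = A = 0.6630 m²; emitting surface = A = 0.6630 m² (ratio 1).
αS·A_cross = εσ·A_surf·T⁴  ⇒  T⁴ = αS/(ε·1σ).
T⁴ = 0.940·58.0/(0.38·1·5.67×10⁻⁸) = 2.530×10⁹ K⁴.
T = (2.530×10⁹)^(1/4).

T ≈ 224 K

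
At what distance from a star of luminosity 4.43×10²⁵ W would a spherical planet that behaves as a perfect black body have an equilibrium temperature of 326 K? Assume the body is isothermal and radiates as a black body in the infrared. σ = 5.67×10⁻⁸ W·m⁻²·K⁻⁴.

d ≈ 3.71×10¹⁰ m

For an isothermal black-emitting sphere, (1−a)S·πr² = σ·4πr²·T⁴ ⇒ S = 4σT⁴/(1−a).
S = 4·5.67×10⁻⁸·(326)⁴/1.00 = 2562 W/m².
Flux falls as S = L/(4πd²), so d = √(L/(4πS)) = √(4.43×10²⁵/(4π·2562)).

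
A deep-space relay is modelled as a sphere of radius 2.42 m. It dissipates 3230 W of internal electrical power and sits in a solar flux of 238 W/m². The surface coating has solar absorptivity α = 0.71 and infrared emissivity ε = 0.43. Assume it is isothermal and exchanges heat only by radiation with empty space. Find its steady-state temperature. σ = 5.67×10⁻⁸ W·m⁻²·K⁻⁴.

At steady state, absorbed solar power + internal power = radiated power.
Absorbed: α·S·A_cross = 0.71·238·18.40 = 3109 W (cross-section πr²).
Total input = 3109 + 3230 = 6339 W.
Radiated: εσ·A_surf·T⁴ with A_surf = 4πr² = 73.59 m².
T⁴ = 6339/(0.43·5.67×10⁻⁸·73.59) = 3.533×10⁹ K⁴.

T ≈ 244 K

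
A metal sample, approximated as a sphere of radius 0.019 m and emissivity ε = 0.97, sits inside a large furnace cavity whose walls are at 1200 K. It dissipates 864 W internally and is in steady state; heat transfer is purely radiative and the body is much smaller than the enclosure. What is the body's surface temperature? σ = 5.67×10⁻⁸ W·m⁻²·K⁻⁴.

For a small grey body in a large enclosure, net radiated power = εσA(T⁴ − T_w⁴).
Steady state: P = εσA(T⁴ − T_w⁴) with A = 4πr² = 0.004536 m².
T⁴ = P/(εσA) + T_w⁴ = 864/(0.97·5.67×10⁻⁸·0.004536) + (1200)⁴
    = 3.463×10¹² + 2.074×10¹² = 5.537×10¹² K⁴.

T ≈ 1530 K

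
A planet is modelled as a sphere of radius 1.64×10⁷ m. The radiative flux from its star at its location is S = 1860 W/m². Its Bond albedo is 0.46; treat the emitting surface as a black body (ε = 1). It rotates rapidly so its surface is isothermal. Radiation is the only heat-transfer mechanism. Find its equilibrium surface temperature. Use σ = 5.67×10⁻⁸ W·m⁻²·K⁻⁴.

T ≈ 258 K

At equilibrium, absorbed power = emitted power.
Absorbing cross-section = πr² = 8.450×10¹⁴ m²; emitting surface = 4πr² = 3.380×10¹⁵ m² (ratio 4).
(1−a)S·A_cross = εσ·A_surf·T⁴  ⇒  T⁴ = (1−a)S/(4σ).
T⁴ = 0.540·1860/(4·5.67×10⁻⁸) = 4.429×10⁹ K⁴.
T = (4.429×10⁹)^(1/4).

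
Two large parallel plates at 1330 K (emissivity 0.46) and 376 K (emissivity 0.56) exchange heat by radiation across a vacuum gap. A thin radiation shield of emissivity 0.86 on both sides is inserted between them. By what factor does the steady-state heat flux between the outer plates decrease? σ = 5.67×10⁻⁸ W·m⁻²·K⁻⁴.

Without shield: q₀ = σΔ(T⁴)/(1/ε₁+1/ε₂−1) with denominator 2.960.
With shield the two gaps are in series; the resistances add: (1/ε₁+1/ε_s−1)+(1/ε_s+1/ε₂−1) = 2.337+1.949 = 4.285.
Heat-flux ratio q₀/q = 4.285/2.960.

factor ≈ 1.45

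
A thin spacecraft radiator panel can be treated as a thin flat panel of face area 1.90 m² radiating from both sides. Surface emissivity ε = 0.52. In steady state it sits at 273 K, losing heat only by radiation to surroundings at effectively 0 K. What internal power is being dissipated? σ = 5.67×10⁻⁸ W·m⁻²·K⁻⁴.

Steady state: P = εσA T⁴.
A = 2·1.90 = 3.800 m²; T⁴ = (273)⁴ = 5.555×10⁹ K⁴.
P = 0.52 × 5.67×10⁻⁸ × 3.800 × 5.555×10⁹.

P ≈ 622 W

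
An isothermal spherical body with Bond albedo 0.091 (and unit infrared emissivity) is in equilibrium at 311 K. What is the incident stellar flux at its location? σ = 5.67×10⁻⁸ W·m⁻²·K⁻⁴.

(1−a)S·πr² = σ·4πr²·T⁴ ⇒ S = 4σT⁴/(1−a).
S = 4·5.67×10⁻⁸·9.355×10⁹/0.909.

S ≈ 2330 W/m²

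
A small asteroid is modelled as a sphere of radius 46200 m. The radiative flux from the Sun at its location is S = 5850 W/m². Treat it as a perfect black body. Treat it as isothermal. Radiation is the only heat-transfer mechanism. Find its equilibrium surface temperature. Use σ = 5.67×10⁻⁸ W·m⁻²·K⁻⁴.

At equilibrium, absorbed power = emitted power.
Absorbing cross-section = πr² = 6.706×10⁹ m²; emitting surface = 4πr² = 2.682×10¹⁰ m² (ratio 4).
S·A_cross = εσ·A_surf·T⁴  ⇒  T⁴ = S/(4σ).
T⁴ = 1.00·5850/(4·5.67×10⁻⁸) = 2.579×10¹⁰ K⁴.
T = (2.579×10¹⁰)^(1/4).

T ≈ 401 K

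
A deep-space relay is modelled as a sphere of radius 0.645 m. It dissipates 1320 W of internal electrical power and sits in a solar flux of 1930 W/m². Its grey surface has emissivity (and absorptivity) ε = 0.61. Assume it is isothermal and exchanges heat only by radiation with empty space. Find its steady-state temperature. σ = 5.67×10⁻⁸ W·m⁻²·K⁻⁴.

T ≈ 355 K

At steady state, absorbed solar power + internal power = radiated power.
Absorbed: α·S·A_cross = 0.61·1930·1.307 = 1539 W (cross-section πr²).
Total input = 1539 + 1320 = 2859 W.
Radiated: εσ·A_surf·T⁴ with A_surf = 4πr² = 5.228 m².
T⁴ = 2859/(0.61·5.67×10⁻⁸·5.228) = 1.581×10¹⁰ K⁴.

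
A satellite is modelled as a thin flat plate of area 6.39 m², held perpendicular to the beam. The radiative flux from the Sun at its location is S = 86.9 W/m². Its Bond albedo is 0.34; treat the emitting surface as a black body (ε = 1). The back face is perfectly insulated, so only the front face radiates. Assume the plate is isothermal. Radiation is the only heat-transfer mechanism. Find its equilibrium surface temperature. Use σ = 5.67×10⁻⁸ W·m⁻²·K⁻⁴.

At equilibrium, absorbed power = emitted power.
Absorbing cross-section = A = 6.390 m²; emitting surface = A = 6.390 m² (ratio 1).
(1−a)S·A_cross = εσ·A_surf·T⁴  ⇒  T⁴ = (1−a)S/(1σ).
T⁴ = 0.660·86.9/(1·5.67×10⁻⁸) = 1.012×10⁹ K⁴.
T = (1.012×10⁹)^(1/4).

T ≈ 178 K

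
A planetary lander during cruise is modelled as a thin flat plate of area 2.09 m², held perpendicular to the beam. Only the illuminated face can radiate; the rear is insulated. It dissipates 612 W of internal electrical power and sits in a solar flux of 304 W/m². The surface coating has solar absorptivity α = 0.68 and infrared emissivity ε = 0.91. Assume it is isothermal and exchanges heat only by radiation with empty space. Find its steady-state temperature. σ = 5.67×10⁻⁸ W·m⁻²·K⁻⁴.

At steady state, absorbed solar power + internal power = radiated power.
Absorbed: α·S·A_cross = 0.68·304·2.090 = 432.0 W (cross-section A).
Total input = 432.0 + 612 = 1044 W.
Radiated: εσ·A_surf·T⁴ with A_surf = A = 2.090 m².
T⁴ = 1044/(0.91·5.67×10⁻⁸·2.090) = 9.682×10⁹ K⁴.

T ≈ 314 K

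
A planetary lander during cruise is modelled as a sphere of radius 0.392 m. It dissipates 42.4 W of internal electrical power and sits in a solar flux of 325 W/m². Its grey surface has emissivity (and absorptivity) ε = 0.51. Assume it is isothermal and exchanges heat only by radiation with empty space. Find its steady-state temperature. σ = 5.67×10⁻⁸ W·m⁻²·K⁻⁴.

T ≈ 216 K

At steady state, absorbed solar power + internal power = radiated power.
Absorbed: α·S·A_cross = 0.51·325·0.4827 = 80.02 W (cross-section πr²).
Total input = 80.02 + 42.4 = 122.4 W.
Radiated: εσ·A_surf·T⁴ with A_surf = 4πr² = 1.931 m².
T⁴ = 122.4/(0.51·5.67×10⁻⁸·1.931) = 2.192×10⁹ K⁴.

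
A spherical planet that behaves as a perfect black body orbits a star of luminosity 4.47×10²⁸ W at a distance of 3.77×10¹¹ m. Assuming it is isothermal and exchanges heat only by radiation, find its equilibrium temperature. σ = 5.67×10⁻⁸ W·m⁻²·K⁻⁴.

First find the stellar flux at distance d: S = L/(4πd²) = 4.47×10²⁸/(4π·(3.77×10¹¹)²) = 25030 W/m².
For an isothermal sphere, absorbed (1−a)S·πr² = emitted σ·4πr²·T⁴, so T⁴ = (1−a)S/(4σ).
T⁴ = 1.00·25030/(4·5.67×10⁻⁸) = 1.103×10¹¹ K⁴.

T ≈ 576 K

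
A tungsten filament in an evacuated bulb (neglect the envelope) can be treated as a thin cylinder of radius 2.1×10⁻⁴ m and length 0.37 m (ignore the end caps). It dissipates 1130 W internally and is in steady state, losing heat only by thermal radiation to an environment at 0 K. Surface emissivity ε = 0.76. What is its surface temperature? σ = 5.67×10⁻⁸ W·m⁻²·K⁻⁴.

Steady state: internal power = radiated power, P = εσA T⁴.
Radiating area A = 2πrL = 4.882×10⁻⁴ m².
T⁴ = P/(εσA) = 1130/(0.76·5.67×10⁻⁸·4.882×10⁻⁴) = 5.371×10¹³ K⁴.
T = (5.371×10¹³)^(1/4).

T ≈ 2710 K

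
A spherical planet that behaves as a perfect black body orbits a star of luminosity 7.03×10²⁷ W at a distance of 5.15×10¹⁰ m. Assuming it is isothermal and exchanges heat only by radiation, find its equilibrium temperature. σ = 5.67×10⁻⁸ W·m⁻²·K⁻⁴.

T ≈ 982 K

First find the stellar flux at distance d: S = L/(4πd²) = 7.03×10²⁷/(4π·(5.15×10¹⁰)²) = 2.109×10⁵ W/m².
For an isothermal sphere, absorbed (1−a)S·πr² = emitted σ·4πr²·T⁴, so T⁴ = (1−a)S/(4σ).
T⁴ = 1.00·2.109×10⁵/(4·5.67×10⁻⁸) = 9.300×10¹¹ K⁴.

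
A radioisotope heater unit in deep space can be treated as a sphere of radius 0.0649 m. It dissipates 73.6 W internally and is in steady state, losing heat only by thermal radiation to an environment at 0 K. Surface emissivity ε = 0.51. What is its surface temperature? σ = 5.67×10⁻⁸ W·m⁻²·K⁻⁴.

Steady state: internal power = radiated power, P = εσA T⁴.
Radiating area A = 4πr² = 0.05293 m².
T⁴ = P/(εσA) = 73.6/(0.51·5.67×10⁻⁸·0.05293) = 4.809×10¹⁰ K⁴.
T = (4.809×10¹⁰)^(1/4).

T ≈ 468 K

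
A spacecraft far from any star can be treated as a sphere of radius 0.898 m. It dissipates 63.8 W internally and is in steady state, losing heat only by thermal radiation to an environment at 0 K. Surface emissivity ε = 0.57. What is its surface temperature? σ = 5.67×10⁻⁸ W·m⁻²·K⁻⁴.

Steady state: internal power = radiated power, P = εσA T⁴.
Radiating area A = 4πr² = 10.13 m².
T⁴ = P/(εσA) = 63.8/(0.57·5.67×10⁻⁸·10.13) = 1.948×10⁸ K⁴.
T = (1.948×10⁸)^(1/4).

T ≈ 118 K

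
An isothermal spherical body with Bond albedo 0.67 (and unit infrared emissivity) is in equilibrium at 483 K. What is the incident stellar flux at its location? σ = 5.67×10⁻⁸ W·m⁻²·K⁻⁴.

S ≈ 37400 W/m²

(1−a)S·πr² = σ·4πr²·T⁴ ⇒ S = 4σT⁴/(1−a).
S = 4·5.67×10⁻⁸·5.442×10¹⁰/0.330.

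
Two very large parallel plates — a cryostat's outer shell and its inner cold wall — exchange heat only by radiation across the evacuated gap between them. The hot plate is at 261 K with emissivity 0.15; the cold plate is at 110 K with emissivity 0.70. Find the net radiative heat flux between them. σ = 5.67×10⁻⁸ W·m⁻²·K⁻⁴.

For two infinite grey parallel plates, q = σ(T₁⁴ − T₂⁴)/(1/ε₁ + 1/ε₂ − 1).
T₁⁴ − T₂⁴ = 4.640×10⁹ − 1.464×10⁸ = 4.494×10⁹ K⁴.
1/ε₁ + 1/ε₂ − 1 = 6.667 + 1.429 − 1 = 7.095.
q = 5.67×10⁻⁸ × 4.494×10⁹ / 7.095.

q ≈ 35.9 W/m²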